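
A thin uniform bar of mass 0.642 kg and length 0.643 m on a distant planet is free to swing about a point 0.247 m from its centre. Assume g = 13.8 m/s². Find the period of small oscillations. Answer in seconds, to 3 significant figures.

1.05 s

For a physical pendulum T = 2π√(I/(mgd)), with d = 0.2470 m from pivot to centre of mass.
I_cm = mL²/12 = 0.642 × 0.643²/12 = 0.02212 kg·m²; I = I_cm + md² = 0.02212 + 0.642 × 0.2470² = 0.06129 kg·m².
T = 2π√(0.06129/(0.642 × 13.8 × 0.2470)) = 1.05 s.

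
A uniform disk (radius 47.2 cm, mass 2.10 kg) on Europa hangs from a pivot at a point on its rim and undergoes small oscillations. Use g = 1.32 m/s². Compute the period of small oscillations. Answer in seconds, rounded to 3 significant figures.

4.60 s

I_cm = ½mr² = 0.2339 kg·m². The pivot is at distance d = 0.472 m from the centre of mass.
By the parallel-axis theorem, I = I_cm + md² = 0.2339 + 0.4678 = 0.7018 kg·m².
T = 2π√(I/(mgd)) = 2π√(0.7018/(2.10 × 1.32 × 0.472)) = 4.60 s.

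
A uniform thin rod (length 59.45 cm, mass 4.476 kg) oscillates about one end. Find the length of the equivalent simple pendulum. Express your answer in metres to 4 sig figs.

0.3963 m

The equivalent simple-pendulum length is L_eq = I/(md), where I is about the pivot and d = 0.29725 m.
I_cm = (1/12)mL² = 0.13183 kg·m², so I = I_cm + md² = 0.13183 + 0.39549 = 0.52732 kg·m².
L_eq = 0.52732/(4.476 × 0.29725) = 0.3963 m.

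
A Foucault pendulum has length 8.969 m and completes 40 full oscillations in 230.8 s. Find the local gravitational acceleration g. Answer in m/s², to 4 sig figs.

10.64 m/s²

T = 230.8/40 = 5.7700 s.
From T = 2π√(L/g), g = 4π²L/T² = 4π² × 8.969/5.7700² = 10.64 m/s².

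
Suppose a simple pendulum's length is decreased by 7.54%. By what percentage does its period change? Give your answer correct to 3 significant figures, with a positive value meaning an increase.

T ∝ √L, so T'/T = √(0.9246) = 0.9616.
Percentage change in T = (0.9616 − 1) × 100% = -3.84%.

-3.84%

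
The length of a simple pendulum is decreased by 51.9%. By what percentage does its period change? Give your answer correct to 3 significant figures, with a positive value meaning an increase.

T ∝ √L, so T'/T = √(0.4810) = 0.6935.
Percentage change in T = (0.6935 − 1) × 100% = -30.6%.

-30.6%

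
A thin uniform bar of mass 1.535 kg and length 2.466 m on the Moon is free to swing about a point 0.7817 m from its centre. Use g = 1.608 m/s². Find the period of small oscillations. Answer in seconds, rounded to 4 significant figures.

5.925 s

For a physical pendulum T = 2π√(I/(mgd)), with d = 0.78170 m from pivot to centre of mass.
I_cm = mL²/12 = 1.535 × 2.466²/12 = 0.77788 kg·m²; I = I_cm + md² = 0.77788 + 1.535 × 0.78170² = 1.7159 kg·m².
T = 2π√(1.7159/(1.535 × 1.608 × 0.78170)) = 5.925 s.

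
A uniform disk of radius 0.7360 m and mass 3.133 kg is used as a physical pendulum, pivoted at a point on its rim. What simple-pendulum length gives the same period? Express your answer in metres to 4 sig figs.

The equivalent simple-pendulum length is L_eq = I/(md), where I is about the pivot and d = 0.73600 m.
I_cm = ½mR² = 0.84857 kg·m², so I = I_cm + md² = 0.84857 + 1.6971 = 2.5457 kg·m².
L_eq = 2.5457/(3.133 × 0.73600) = 1.104 m.

1.104 m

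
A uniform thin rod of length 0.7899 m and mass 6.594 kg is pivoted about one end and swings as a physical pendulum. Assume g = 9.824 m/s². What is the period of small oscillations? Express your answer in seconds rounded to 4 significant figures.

1.455 s

For a physical pendulum T = 2π√(I/(mgd)), with d = 0.39495 m from pivot to centre of mass.
I_cm = mL²/12 = 6.594 × 0.7899²/12 = 0.34286 kg·m²; I = I_cm + md² = 0.34286 + 6.594 × 0.39495² = 1.3714 kg·m².
T = 2π√(1.3714/(6.594 × 9.824 × 0.39495)) = 1.455 s.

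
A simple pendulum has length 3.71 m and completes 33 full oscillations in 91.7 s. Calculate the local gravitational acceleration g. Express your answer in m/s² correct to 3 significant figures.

T = 91.7/33 = 2.779 s.
From T = 2π√(L/g), g = 4π²L/T² = 4π² × 3.71/2.779² = 19.0 m/s².

19.0 m/s²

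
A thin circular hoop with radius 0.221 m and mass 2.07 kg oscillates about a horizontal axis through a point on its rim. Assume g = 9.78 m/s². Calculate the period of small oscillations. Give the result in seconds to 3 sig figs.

I_cm = mr² = 0.1011 kg·m². The pivot is at distance d = 0.221 m from the centre of mass.
By the parallel-axis theorem, I = I_cm + md² = 0.1011 + 0.1011 = 0.2022 kg·m².
T = 2π√(I/(mgd)) = 2π√(0.2022/(2.07 × 9.78 × 0.221)) = 1.34 s.

1.34 s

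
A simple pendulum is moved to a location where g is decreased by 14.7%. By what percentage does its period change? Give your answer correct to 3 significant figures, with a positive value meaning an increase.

8.27%

T ∝ 1/√g, so T'/T = 1/√(0.8530) = 1.083.
Percentage change in T = (1.083 − 1) × 100% = 8.27%.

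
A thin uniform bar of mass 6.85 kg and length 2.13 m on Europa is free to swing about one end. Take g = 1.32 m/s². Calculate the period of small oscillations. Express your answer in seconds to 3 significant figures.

For a physical pendulum T = 2π√(I/(mgd)), with d = 1.065 m from pivot to centre of mass.
I_cm = mL²/12 = 6.85 × 2.13²/12 = 2.590 kg·m²; I = I_cm + md² = 2.590 + 6.85 × 1.065² = 10.36 kg·m².
T = 2π√(10.36/(6.85 × 1.32 × 1.065)) = 6.52 s.

6.52 s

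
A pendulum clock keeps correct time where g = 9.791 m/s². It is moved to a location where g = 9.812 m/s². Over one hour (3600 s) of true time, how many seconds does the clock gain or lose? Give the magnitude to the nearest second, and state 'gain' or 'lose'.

The clock's period scales as T ∝ 1/√g, so T'/T = √(9.791/9.812) = 0.998929.
In 3600 s of true time the clock registers 3600/0.998929 = 3603.9 s, so it gains 4 s.

gain 4 s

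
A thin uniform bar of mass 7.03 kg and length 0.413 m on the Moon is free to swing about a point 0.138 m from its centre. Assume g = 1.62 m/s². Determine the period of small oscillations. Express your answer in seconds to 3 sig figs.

For a physical pendulum T = 2π√(I/(mgd)), with d = 0.1380 m from pivot to centre of mass.
I_cm = mL²/12 = 7.03 × 0.413²/12 = 0.09993 kg·m²; I = I_cm + md² = 0.09993 + 7.03 × 0.1380² = 0.2338 kg·m².
T = 2π√(0.2338/(7.03 × 1.62 × 0.1380)) = 2.42 s.

2.42 s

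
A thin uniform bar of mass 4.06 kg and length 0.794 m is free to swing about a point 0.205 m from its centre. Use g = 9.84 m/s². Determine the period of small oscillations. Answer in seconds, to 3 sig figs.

For a physical pendulum T = 2π√(I/(mgd)), with d = 0.2050 m from pivot to centre of mass.
I_cm = mL²/12 = 4.06 × 0.794²/12 = 0.2133 kg·m²; I = I_cm + md² = 0.2133 + 4.06 × 0.2050² = 0.3839 kg·m².
T = 2π√(0.3839/(4.06 × 9.84 × 0.2050)) = 1.36 s.

1.36 s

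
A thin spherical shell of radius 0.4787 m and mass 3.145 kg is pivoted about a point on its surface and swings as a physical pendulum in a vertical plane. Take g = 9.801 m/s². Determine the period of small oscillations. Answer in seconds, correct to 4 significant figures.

1.793 s

I_cm = (2/3)mr² = 0.48046 kg·m². The pivot is at distance d = 0.4787 m from the centre of mass.
By the parallel-axis theorem, I = I_cm + md² = 0.48046 + 0.72069 = 1.2011 kg·m².
T = 2π√(I/(mgd)) = 2π√(1.2011/(3.145 × 9.801 × 0.4787)) = 1.793 s.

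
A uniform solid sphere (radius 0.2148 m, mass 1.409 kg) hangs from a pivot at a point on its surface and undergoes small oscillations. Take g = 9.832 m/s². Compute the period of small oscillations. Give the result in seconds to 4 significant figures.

1.099 s

I_cm = (2/5)mr² = 0.026004 kg·m². The pivot is at distance d = 0.2148 m from the centre of mass.
By the parallel-axis theorem, I = I_cm + md² = 0.026004 + 0.065010 = 0.091014 kg·m².
T = 2π√(I/(mgd)) = 2π√(0.091014/(1.409 × 9.832 × 0.2148)) = 1.099 s.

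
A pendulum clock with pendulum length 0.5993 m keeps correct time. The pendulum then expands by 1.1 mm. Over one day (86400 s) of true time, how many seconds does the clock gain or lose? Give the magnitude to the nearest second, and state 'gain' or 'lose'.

lose 79 s

T ∝ √L, so T'/T = √(0.60040/0.5993) = 1.00092.
In 86400 s of true time the clock registers 86400/1.00092 = 86320.8 s, so it loses 79 s.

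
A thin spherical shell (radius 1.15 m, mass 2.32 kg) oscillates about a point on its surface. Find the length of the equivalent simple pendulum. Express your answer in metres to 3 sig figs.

The equivalent simple-pendulum length is L_eq = I/(md), where I is about the pivot and d = 1.150 m.
I_cm = (2/3)mR² = 2.045 kg·m², so I = I_cm + md² = 2.045 + 3.068 = 5.114 kg·m².
L_eq = 5.114/(2.32 × 1.150) = 1.92 m.

1.92 m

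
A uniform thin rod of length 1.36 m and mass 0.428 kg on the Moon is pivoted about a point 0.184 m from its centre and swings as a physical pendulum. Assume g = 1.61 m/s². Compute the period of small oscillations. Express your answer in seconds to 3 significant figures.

5.01 s

For a physical pendulum T = 2π√(I/(mgd)), with d = 0.1840 m from pivot to centre of mass.
I_cm = mL²/12 = 0.428 × 1.36²/12 = 0.06597 kg·m²; I = I_cm + md² = 0.06597 + 0.428 × 0.1840² = 0.08046 kg·m².
T = 2π√(0.08046/(0.428 × 1.61 × 0.1840)) = 5.01 s.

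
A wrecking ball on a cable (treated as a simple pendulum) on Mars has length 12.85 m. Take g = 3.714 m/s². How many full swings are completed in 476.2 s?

T = 2π√(L/g) = 2π√(12.85/3.714) = 11.687 s.
Number of complete oscillations = ⌊476.2/11.687⌋ = ⌊40.745⌋ = 40.

40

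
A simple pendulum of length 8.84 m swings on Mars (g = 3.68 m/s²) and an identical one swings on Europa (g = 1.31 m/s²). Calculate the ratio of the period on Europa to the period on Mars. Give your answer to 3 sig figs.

T ∝ 1/√g, so T₂/T₁ = √(g₁/g₂) = √(3.68/1.31) = 1.68.

1.68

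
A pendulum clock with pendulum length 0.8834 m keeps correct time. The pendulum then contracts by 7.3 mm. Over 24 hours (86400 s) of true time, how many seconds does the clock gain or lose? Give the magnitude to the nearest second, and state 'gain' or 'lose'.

T ∝ √L, so T'/T = √(0.87610/0.8834) = 0.995860.
In 86400 s of true time the clock registers 86400/0.995860 = 86759.2 s, so it gains 359 s.

gain 359 s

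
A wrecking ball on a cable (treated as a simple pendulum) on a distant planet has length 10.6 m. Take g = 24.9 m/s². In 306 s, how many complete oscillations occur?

T = 2π√(L/g) = 2π√(10.6/24.9) = 4.100 s.
Number of complete oscillations = ⌊306/4.100⌋ = ⌊74.64⌋ = 74.

74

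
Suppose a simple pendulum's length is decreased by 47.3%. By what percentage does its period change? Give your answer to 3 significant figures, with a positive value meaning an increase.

T ∝ √L, so T'/T = √(0.5270) = 0.7259.
Percentage change in T = (0.7259 − 1) × 100% = -27.4%.

-27.4%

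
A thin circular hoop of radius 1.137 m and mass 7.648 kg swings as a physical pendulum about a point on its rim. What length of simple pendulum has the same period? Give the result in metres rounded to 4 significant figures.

The equivalent simple-pendulum length is L_eq = I/(md), where I is about the pivot and d = 1.1370 m.
I_cm = mR² = 9.8871 kg·m², so I = I_cm + md² = 9.8871 + 9.8871 = 19.774 kg·m².
L_eq = 19.774/(7.648 × 1.1370) = 2.274 m.

2.274 m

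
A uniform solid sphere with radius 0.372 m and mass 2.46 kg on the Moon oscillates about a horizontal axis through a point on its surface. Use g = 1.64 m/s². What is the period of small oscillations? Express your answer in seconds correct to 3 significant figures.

I_cm = (2/5)mr² = 0.1362 kg·m². The pivot is at distance d = 0.372 m from the centre of mass.
By the parallel-axis theorem, I = I_cm + md² = 0.1362 + 0.3404 = 0.4766 kg·m².
T = 2π√(I/(mgd)) = 2π√(0.4766/(2.46 × 1.64 × 0.372)) = 3.54 s.

3.54 s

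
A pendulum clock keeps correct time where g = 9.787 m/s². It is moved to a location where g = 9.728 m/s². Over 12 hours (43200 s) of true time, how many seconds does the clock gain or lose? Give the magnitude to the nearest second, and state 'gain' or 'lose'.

The clock's period scales as T ∝ 1/√g, so T'/T = √(9.787/9.728) = 1.00303.
In 43200 s of true time the clock registers 43200/1.00303 = 43069.6 s, so it loses 130 s.

lose 130 s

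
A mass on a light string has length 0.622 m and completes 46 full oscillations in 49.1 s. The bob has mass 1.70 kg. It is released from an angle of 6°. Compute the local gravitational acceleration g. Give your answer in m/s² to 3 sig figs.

T = 49.1/46 = 1.067 s.
From T = 2π√(L/g), g = 4π²L/T² = 4π² × 0.622/1.067² = 21.6 m/s².

21.6 m/s²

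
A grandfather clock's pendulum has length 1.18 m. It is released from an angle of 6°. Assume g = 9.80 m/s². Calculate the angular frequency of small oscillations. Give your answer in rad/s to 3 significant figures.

2.88 rad/s

ω = √(g/L) = √(9.80/1.18) = 2.88 rad/s.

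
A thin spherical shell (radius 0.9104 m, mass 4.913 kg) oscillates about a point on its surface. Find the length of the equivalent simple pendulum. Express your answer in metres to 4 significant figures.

1.517 m

The equivalent simple-pendulum length is L_eq = I/(md), where I is about the pivot and d = 0.91040 m.
I_cm = (2/3)mR² = 2.7147 kg·m², so I = I_cm + md² = 2.7147 + 4.0720 = 6.7867 kg·m².
L_eq = 6.7867/(4.913 × 0.91040) = 1.517 m.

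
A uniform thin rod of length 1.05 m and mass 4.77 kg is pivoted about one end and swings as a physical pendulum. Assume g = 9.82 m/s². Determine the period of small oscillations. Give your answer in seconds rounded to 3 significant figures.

For a physical pendulum T = 2π√(I/(mgd)), with d = 0.5250 m from pivot to centre of mass.
I_cm = mL²/12 = 4.77 × 1.05²/12 = 0.4382 kg·m²; I = I_cm + md² = 0.4382 + 4.77 × 0.5250² = 1.753 kg·m².
T = 2π√(1.753/(4.77 × 9.82 × 0.5250)) = 1.68 s.

1.68 s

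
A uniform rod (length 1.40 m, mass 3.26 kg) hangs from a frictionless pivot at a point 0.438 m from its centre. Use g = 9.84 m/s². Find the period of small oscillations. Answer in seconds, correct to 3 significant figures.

1.80 s

For a physical pendulum T = 2π√(I/(mgd)), with d = 0.4380 m from pivot to centre of mass.
I_cm = mL²/12 = 3.26 × 1.40²/12 = 0.5325 kg·m²; I = I_cm + md² = 0.5325 + 3.26 × 0.4380² = 1.158 kg·m².
T = 2π√(1.158/(3.26 × 9.84 × 0.4380)) = 1.80 s.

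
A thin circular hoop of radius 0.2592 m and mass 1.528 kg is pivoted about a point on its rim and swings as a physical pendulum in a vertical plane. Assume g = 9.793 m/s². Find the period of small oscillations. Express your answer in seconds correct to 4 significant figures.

1.446 s

I_cm = mr² = 0.10266 kg·m². The pivot is at distance d = 0.2592 m from the centre of mass.
By the parallel-axis theorem, I = I_cm + md² = 0.10266 + 0.10266 = 0.20532 kg·m².
T = 2π√(I/(mgd)) = 2π√(0.20532/(1.528 × 9.793 × 0.2592)) = 1.446 s.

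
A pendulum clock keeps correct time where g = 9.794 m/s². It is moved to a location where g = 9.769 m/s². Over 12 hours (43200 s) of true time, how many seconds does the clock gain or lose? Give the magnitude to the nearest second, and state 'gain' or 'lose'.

lose 55 s

The clock's period scales as T ∝ 1/√g, so T'/T = √(9.794/9.769) = 1.00128.
In 43200 s of true time the clock registers 43200/1.00128 = 43144.8 s, so it loses 55 s.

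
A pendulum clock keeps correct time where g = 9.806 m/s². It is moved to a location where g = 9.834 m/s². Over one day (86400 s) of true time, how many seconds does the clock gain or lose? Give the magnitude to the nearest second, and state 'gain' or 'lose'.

The clock's period scales as T ∝ 1/√g, so T'/T = √(9.806/9.834) = 0.998575.
In 86400 s of true time the clock registers 86400/0.998575 = 86523.3 s, so it gains 123 s.

gain 123 s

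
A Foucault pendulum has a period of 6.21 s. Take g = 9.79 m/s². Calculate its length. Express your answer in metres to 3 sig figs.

9.56 m

From T = 2π√(L/g), L = gT²/(4π²) = 9.79 × 6.210²/(4π²) = 9.56 m.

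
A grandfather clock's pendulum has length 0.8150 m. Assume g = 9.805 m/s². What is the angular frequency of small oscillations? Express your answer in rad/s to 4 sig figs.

3.469 rad/s

ω = √(g/L) = √(9.805/0.8150) = 3.469 rad/s.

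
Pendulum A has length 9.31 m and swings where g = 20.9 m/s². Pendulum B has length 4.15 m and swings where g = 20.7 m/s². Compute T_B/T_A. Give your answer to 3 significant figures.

0.671

T = 2π√(L/g), so T_B/T_A = √((L_B/g_B)/(L_A/g_A)) = √((4.15/20.7)/(9.31/20.9)) = 0.671.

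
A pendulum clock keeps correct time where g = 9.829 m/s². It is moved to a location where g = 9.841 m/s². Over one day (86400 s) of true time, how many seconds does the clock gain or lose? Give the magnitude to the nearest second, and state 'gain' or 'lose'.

gain 53 s

The clock's period scales as T ∝ 1/√g, so T'/T = √(9.829/9.841) = 0.999390.
In 86400 s of true time the clock registers 86400/0.999390 = 86452.7 s, so it gains 53 s.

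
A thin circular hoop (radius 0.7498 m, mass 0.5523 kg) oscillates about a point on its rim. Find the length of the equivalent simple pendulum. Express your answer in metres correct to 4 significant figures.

The equivalent simple-pendulum length is L_eq = I/(md), where I is about the pivot and d = 0.74980 m.
I_cm = mR² = 0.31050 kg·m², so I = I_cm + md² = 0.31050 + 0.31050 = 0.62101 kg·m².
L_eq = 0.62101/(0.5523 × 0.74980) = 1.500 m.

1.500 m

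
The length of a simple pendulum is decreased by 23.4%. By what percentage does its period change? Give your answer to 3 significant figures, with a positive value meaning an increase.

T ∝ √L, so T'/T = √(0.7660) = 0.8752.
Percentage change in T = (0.8752 − 1) × 100% = -12.5%.

-12.5%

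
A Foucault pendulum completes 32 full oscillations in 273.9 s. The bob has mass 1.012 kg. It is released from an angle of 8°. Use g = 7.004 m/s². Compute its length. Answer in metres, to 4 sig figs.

13.00 m

T = 273.9/32 = 8.5594 s.
From T = 2π√(L/g), L = gT²/(4π²) = 7.004 × 8.5594²/(4π²) = 13.00 m.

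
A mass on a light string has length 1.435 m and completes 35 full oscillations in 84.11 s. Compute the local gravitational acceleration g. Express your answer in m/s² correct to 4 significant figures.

T = 84.11/35 = 2.4031 s.
From T = 2π√(L/g), g = 4π²L/T² = 4π² × 1.435/2.4031² = 9.810 m/s².

9.810 m/s²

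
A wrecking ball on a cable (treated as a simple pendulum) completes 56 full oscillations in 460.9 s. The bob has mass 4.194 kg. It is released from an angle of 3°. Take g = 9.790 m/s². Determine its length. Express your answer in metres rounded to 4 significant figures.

T = 460.9/56 = 8.2304 s.
From T = 2π√(L/g), L = gT²/(4π²) = 9.790 × 8.2304²/(4π²) = 16.80 m.

16.80 m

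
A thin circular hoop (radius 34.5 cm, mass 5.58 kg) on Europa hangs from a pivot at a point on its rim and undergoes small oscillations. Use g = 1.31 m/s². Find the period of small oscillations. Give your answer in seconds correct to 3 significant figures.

I_cm = mr² = 0.6642 kg·m². The pivot is at distance d = 0.345 m from the centre of mass.
By the parallel-axis theorem, I = I_cm + md² = 0.6642 + 0.6642 = 1.328 kg·m².
T = 2π√(I/(mgd)) = 2π√(1.328/(5.58 × 1.31 × 0.345)) = 4.56 s.

4.56 s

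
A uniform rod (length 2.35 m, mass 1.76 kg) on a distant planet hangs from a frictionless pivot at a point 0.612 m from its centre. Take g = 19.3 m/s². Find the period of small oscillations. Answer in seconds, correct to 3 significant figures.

1.67 s

For a physical pendulum T = 2π√(I/(mgd)), with d = 0.6120 m from pivot to centre of mass.
I_cm = mL²/12 = 1.76 × 2.35²/12 = 0.8100 kg·m²; I = I_cm + md² = 0.8100 + 1.76 × 0.6120² = 1.469 kg·m².
T = 2π√(1.469/(1.76 × 19.3 × 0.6120)) = 1.67 s.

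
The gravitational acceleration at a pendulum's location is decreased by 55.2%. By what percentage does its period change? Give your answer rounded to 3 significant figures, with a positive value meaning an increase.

T ∝ 1/√g, so T'/T = 1/√(0.4480) = 1.494.
Percentage change in T = (1.494 − 1) × 100% = 49.4%.

49.4%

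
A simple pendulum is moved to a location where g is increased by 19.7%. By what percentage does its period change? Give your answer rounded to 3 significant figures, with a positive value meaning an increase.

T ∝ 1/√g, so T'/T = 1/√(1.197) = 0.9140.
Percentage change in T = (0.9140 − 1) × 100% = -8.60%.

-8.60%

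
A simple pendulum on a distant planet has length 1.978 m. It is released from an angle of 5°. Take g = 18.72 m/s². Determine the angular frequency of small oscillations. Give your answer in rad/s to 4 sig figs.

ω = √(g/L) = √(18.72/1.978) = 3.076 rad/s.

3.076 rad/s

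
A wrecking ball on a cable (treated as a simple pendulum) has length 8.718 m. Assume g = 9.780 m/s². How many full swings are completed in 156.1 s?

26

T = 2π√(L/g) = 2π√(8.718/9.780) = 5.9322 s.
Number of complete oscillations = ⌊156.1/5.9322⌋ = ⌊26.314⌋ = 26.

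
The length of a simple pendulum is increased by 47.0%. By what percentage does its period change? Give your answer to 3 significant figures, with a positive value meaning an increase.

T ∝ √L, so T'/T = √(1.470) = 1.212.
Percentage change in T = (1.212 − 1) × 100% = 21.2%.

21.2%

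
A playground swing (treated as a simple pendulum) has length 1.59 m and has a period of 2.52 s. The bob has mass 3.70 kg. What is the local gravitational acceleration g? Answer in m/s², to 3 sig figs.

9.88 m/s²

From T = 2π√(L/g), g = 4π²L/T² = 4π² × 1.59/2.520² = 9.88 m/s².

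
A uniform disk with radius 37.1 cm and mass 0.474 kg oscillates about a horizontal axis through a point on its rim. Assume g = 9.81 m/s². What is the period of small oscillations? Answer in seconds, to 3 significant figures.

1.50 s

I_cm = ½mr² = 0.03262 kg·m². The pivot is at distance d = 0.371 m from the centre of mass.
By the parallel-axis theorem, I = I_cm + md² = 0.03262 + 0.06524 = 0.09786 kg·m².
T = 2π√(I/(mgd)) = 2π√(0.09786/(0.474 × 9.81 × 0.371)) = 1.50 s.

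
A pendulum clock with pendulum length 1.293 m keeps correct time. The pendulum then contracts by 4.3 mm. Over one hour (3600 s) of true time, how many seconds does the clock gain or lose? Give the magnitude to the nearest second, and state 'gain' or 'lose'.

T ∝ √L, so T'/T = √(1.28870/1.293) = 0.998336.
In 3600 s of true time the clock registers 3600/0.998336 = 3606.0 s, so it gains 6 s.

gain 6 s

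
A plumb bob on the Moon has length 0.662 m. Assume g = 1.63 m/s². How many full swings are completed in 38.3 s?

9

T = 2π√(L/g) = 2π√(0.662/1.63) = 4.004 s.
Number of complete oscillations = ⌊38.3/4.004⌋ = ⌊9.565⌋ = 9.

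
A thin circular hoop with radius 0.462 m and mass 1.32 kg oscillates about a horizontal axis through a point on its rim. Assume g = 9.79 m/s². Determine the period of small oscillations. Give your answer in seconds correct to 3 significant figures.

1.93 s

I_cm = mr² = 0.2817 kg·m². The pivot is at distance d = 0.462 m from the centre of mass.
By the parallel-axis theorem, I = I_cm + md² = 0.2817 + 0.2817 = 0.5635 kg·m².
T = 2π√(I/(mgd)) = 2π√(0.5635/(1.32 × 9.79 × 0.462)) = 1.93 s.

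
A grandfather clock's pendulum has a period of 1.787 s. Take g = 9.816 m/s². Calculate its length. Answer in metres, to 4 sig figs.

From T = 2π√(L/g), L = gT²/(4π²) = 9.816 × 1.7870²/(4π²) = 0.7940 m.

0.7940 m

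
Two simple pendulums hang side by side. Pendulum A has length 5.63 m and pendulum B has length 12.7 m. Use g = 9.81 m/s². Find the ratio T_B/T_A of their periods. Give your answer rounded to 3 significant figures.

1.50

T ∝ √L, so T_B/T_A = √(L_B/L_A) = √(12.7/5.63) = 1.50.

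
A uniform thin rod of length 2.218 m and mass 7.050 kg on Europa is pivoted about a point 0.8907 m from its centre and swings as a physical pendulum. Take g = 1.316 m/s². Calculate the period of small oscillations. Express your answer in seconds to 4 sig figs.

6.366 s

For a physical pendulum T = 2π√(I/(mgd)), with d = 0.89070 m from pivot to centre of mass.
I_cm = mL²/12 = 7.050 × 2.218²/12 = 2.8902 kg·m²; I = I_cm + md² = 2.8902 + 7.050 × 0.89070² = 8.4833 kg·m².
T = 2π√(8.4833/(7.050 × 1.316 × 0.89070)) = 6.366 s.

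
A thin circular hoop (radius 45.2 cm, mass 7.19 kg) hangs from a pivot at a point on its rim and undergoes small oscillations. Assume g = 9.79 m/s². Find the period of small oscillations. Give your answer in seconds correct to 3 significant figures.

I_cm = mr² = 1.469 kg·m². The pivot is at distance d = 0.452 m from the centre of mass.
By the parallel-axis theorem, I = I_cm + md² = 1.469 + 1.469 = 2.938 kg·m².
T = 2π√(I/(mgd)) = 2π√(2.938/(7.19 × 9.79 × 0.452)) = 1.91 s.

1.91 s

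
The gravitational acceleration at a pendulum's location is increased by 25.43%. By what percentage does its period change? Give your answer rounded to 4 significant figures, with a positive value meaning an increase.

T ∝ 1/√g, so T'/T = 1/√(1.2543) = 0.89289.
Percentage change in T = (0.89289 − 1) × 100% = -10.71%.

-10.71%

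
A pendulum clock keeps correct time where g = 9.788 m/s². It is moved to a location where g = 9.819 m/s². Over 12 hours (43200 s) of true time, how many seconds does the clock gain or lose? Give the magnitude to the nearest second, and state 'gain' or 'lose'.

gain 68 s

The clock's period scales as T ∝ 1/√g, so T'/T = √(9.788/9.819) = 0.998420.
In 43200 s of true time the clock registers 43200/0.998420 = 43268.4 s, so it gains 68 s.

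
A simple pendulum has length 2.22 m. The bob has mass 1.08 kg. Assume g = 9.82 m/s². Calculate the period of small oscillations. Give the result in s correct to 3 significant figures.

T = 2π√(L/g) = 2π√(2.22/9.82) = 2π × 0.4755 = 2.99 s.

2.99 s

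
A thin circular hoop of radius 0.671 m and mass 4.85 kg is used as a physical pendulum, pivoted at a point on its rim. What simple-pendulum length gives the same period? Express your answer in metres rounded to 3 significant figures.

The equivalent simple-pendulum length is L_eq = I/(md), where I is about the pivot and d = 0.6710 m.
I_cm = mR² = 2.184 kg·m², so I = I_cm + md² = 2.184 + 2.184 = 4.367 kg·m².
L_eq = 4.367/(4.85 × 0.6710) = 1.34 m.

1.34 m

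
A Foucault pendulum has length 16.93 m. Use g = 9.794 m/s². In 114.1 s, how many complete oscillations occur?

T = 2π√(L/g) = 2π√(16.93/9.794) = 8.2609 s.
Number of complete oscillations = ⌊114.1/8.2609⌋ = ⌊13.812⌋ = 13.

13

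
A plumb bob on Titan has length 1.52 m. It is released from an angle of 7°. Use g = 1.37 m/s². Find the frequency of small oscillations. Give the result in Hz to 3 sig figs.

T = 2π√(L/g) = 2π√(1.52/1.37) = 6.618 s, so f = 1/T = 0.151 Hz.

0.151 Hz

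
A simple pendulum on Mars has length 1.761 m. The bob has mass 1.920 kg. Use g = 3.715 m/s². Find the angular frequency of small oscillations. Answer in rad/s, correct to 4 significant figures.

1.452 rad/s

ω = √(g/L) = √(3.715/1.761) = 1.452 rad/s.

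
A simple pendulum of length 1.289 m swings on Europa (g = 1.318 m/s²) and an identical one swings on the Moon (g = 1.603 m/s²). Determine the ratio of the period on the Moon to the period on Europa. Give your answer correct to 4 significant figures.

T ∝ 1/√g, so T₂/T₁ = √(g₁/g₂) = √(1.318/1.603) = 0.9068.

0.9068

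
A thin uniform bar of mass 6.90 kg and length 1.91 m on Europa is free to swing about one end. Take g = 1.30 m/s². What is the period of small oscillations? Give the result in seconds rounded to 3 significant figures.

For a physical pendulum T = 2π√(I/(mgd)), with d = 0.9550 m from pivot to centre of mass.
I_cm = mL²/12 = 6.90 × 1.91²/12 = 2.098 kg·m²; I = I_cm + md² = 2.098 + 6.90 × 0.9550² = 8.391 kg·m².
T = 2π√(8.391/(6.90 × 1.30 × 0.9550)) = 6.22 s.

6.22 s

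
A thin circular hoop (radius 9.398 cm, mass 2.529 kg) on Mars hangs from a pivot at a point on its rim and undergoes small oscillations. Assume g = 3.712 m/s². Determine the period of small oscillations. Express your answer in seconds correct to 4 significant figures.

I_cm = mr² = 0.022337 kg·m². The pivot is at distance d = 0.09398 m from the centre of mass.
By the parallel-axis theorem, I = I_cm + md² = 0.022337 + 0.022337 = 0.044673 kg·m².
T = 2π√(I/(mgd)) = 2π√(0.044673/(2.529 × 3.712 × 0.09398)) = 1.414 s.

1.414 s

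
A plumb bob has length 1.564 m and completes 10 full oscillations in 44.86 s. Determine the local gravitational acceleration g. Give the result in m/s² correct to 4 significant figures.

T = 44.86/10 = 4.4860 s.
From T = 2π√(L/g), g = 4π²L/T² = 4π² × 1.564/4.4860² = 3.068 m/s².

3.068 m/s²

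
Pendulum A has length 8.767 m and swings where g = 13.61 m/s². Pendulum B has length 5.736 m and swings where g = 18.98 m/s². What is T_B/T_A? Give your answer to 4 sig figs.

T = 2π√(L/g), so T_B/T_A = √((L_B/g_B)/(L_A/g_A)) = √((5.736/18.98)/(8.767/13.61)) = 0.6850.

0.6850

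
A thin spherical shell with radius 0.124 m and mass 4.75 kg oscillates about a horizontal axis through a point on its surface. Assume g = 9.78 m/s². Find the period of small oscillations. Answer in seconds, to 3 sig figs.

0.913 s

I_cm = (2/3)mr² = 0.04869 kg·m². The pivot is at distance d = 0.124 m from the centre of mass.
By the parallel-axis theorem, I = I_cm + md² = 0.04869 + 0.07304 = 0.1217 kg·m².
T = 2π√(I/(mgd)) = 2π√(0.1217/(4.75 × 9.78 × 0.124)) = 0.913 s.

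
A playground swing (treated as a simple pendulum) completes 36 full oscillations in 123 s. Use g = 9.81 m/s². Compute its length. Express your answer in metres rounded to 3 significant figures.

T = 123/36 = 3.417 s.
From T = 2π√(L/g), L = gT²/(4π²) = 9.81 × 3.417²/(4π²) = 2.90 m.

2.90 m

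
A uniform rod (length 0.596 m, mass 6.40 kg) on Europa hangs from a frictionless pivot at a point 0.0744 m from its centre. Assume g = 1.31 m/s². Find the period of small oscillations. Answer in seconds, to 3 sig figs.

3.77 s

For a physical pendulum T = 2π√(I/(mgd)), with d = 0.07440 m from pivot to centre of mass.
I_cm = mL²/12 = 6.40 × 0.596²/12 = 0.1894 kg·m²; I = I_cm + md² = 0.1894 + 6.40 × 0.07440² = 0.2249 kg·m².
T = 2π√(0.2249/(6.40 × 1.31 × 0.07440)) = 3.77 s.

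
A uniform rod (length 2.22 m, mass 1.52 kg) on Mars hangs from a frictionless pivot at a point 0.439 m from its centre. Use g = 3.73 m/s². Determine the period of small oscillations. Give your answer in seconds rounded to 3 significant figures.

For a physical pendulum T = 2π√(I/(mgd)), with d = 0.4390 m from pivot to centre of mass.
I_cm = mL²/12 = 1.52 × 2.22²/12 = 0.6243 kg·m²; I = I_cm + md² = 0.6243 + 1.52 × 0.4390² = 0.9172 kg·m².
T = 2π√(0.9172/(1.52 × 3.73 × 0.4390)) = 3.81 s.

3.81 s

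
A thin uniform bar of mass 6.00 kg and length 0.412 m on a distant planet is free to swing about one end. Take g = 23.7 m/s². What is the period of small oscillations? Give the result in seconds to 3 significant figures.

0.676 s

For a physical pendulum T = 2π√(I/(mgd)), with d = 0.2060 m from pivot to centre of mass.
I_cm = mL²/12 = 6.00 × 0.412²/12 = 0.08487 kg·m²; I = I_cm + md² = 0.08487 + 6.00 × 0.2060² = 0.3395 kg·m².
T = 2π√(0.3395/(6.00 × 23.7 × 0.2060)) = 0.676 s.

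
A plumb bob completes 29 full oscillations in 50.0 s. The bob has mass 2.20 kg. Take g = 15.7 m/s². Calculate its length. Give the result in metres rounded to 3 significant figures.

1.18 m

T = 50.0/29 = 1.724 s.
From T = 2π√(L/g), L = gT²/(4π²) = 15.7 × 1.724²/(4π²) = 1.18 m.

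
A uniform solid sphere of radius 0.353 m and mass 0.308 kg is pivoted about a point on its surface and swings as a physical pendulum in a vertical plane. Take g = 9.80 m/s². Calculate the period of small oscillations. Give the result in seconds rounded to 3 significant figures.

1.41 s

I_cm = (2/5)mr² = 0.01535 kg·m². The pivot is at distance d = 0.353 m from the centre of mass.
By the parallel-axis theorem, I = I_cm + md² = 0.01535 + 0.03838 = 0.05373 kg·m².
T = 2π√(I/(mgd)) = 2π√(0.05373/(0.308 × 9.80 × 0.353)) = 1.41 s.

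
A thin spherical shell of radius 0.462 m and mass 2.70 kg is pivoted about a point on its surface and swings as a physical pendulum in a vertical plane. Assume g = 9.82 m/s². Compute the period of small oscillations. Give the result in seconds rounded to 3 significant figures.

1.76 s

I_cm = (2/3)mr² = 0.3842 kg·m². The pivot is at distance d = 0.462 m from the centre of mass.
By the parallel-axis theorem, I = I_cm + md² = 0.3842 + 0.5763 = 0.9605 kg·m².
T = 2π√(I/(mgd)) = 2π√(0.9605/(2.70 × 9.82 × 0.462)) = 1.76 s.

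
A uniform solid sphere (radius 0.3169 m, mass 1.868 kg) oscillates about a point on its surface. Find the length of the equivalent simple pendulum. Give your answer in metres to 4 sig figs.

0.4437 m

The equivalent simple-pendulum length is L_eq = I/(md), where I is about the pivot and d = 0.31690 m.
I_cm = (2/5)mR² = 0.075038 kg·m², so I = I_cm + md² = 0.075038 + 0.18760 = 0.26263 kg·m².
L_eq = 0.26263/(1.868 × 0.31690) = 0.4437 m.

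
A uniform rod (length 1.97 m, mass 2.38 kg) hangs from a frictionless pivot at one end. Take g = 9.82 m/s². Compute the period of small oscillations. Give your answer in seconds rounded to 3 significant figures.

2.30 s

For a physical pendulum T = 2π√(I/(mgd)), with d = 0.9850 m from pivot to centre of mass.
I_cm = mL²/12 = 2.38 × 1.97²/12 = 0.7697 kg·m²; I = I_cm + md² = 0.7697 + 2.38 × 0.9850² = 3.079 kg·m².
T = 2π√(3.079/(2.38 × 9.82 × 0.9850)) = 2.30 s.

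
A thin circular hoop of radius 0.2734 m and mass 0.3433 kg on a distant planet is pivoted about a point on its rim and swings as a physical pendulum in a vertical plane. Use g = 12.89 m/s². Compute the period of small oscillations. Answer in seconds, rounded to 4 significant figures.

1.294 s

I_cm = mr² = 0.025661 kg·m². The pivot is at distance d = 0.2734 m from the centre of mass.
By the parallel-axis theorem, I = I_cm + md² = 0.025661 + 0.025661 = 0.051322 kg·m².
T = 2π√(I/(mgd)) = 2π√(0.051322/(0.3433 × 12.89 × 0.2734)) = 1.294 s.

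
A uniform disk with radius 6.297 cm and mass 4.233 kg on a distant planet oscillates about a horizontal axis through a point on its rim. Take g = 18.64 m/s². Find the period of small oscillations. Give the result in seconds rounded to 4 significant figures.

I_cm = ½mr² = 0.0083924 kg·m². The pivot is at distance d = 0.06297 m from the centre of mass.
By the parallel-axis theorem, I = I_cm + md² = 0.0083924 + 0.016785 = 0.025177 kg·m².
T = 2π√(I/(mgd)) = 2π√(0.025177/(4.233 × 18.64 × 0.06297)) = 0.4473 s.

0.4473 s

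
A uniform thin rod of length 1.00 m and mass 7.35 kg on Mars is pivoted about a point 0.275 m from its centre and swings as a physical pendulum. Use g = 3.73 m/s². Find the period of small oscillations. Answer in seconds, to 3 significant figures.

2.47 s

For a physical pendulum T = 2π√(I/(mgd)), with d = 0.2750 m from pivot to centre of mass.
I_cm = mL²/12 = 7.35 × 1.00²/12 = 0.6125 kg·m²; I = I_cm + md² = 0.6125 + 7.35 × 0.2750² = 1.168 kg·m².
T = 2π√(1.168/(7.35 × 3.73 × 0.2750)) = 2.47 s.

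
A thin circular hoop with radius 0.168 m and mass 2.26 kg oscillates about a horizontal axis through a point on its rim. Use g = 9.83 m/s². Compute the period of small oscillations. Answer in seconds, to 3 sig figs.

I_cm = mr² = 0.06379 kg·m². The pivot is at distance d = 0.168 m from the centre of mass.
By the parallel-axis theorem, I = I_cm + md² = 0.06379 + 0.06379 = 0.1276 kg·m².
T = 2π√(I/(mgd)) = 2π√(0.1276/(2.26 × 9.83 × 0.168)) = 1.16 s.

1.16 s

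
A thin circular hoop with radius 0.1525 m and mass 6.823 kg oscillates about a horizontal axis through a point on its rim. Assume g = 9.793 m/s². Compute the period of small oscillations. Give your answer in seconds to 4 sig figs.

1.109 s

I_cm = mr² = 0.15868 kg·m². The pivot is at distance d = 0.1525 m from the centre of mass.
By the parallel-axis theorem, I = I_cm + md² = 0.15868 + 0.15868 = 0.31735 kg·m².
T = 2π√(I/(mgd)) = 2π√(0.31735/(6.823 × 9.793 × 0.1525)) = 1.109 s.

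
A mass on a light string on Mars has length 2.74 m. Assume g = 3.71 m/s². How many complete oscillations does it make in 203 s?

37

T = 2π√(L/g) = 2π√(2.74/3.71) = 5.400 s.
Number of complete oscillations = ⌊203/5.400⌋ = ⌊37.59⌋ = 37.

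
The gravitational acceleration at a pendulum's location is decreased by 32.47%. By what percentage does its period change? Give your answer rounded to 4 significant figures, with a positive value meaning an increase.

21.69%

T ∝ 1/√g, so T'/T = 1/√(0.67530) = 1.2169.
Percentage change in T = (1.2169 − 1) × 100% = 21.69%.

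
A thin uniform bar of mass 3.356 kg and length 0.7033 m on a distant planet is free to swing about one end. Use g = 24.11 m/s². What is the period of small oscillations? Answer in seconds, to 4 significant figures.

0.8762 s

For a physical pendulum T = 2π√(I/(mgd)), with d = 0.35165 m from pivot to centre of mass.
I_cm = mL²/12 = 3.356 × 0.7033²/12 = 0.13833 kg·m²; I = I_cm + md² = 0.13833 + 3.356 × 0.35165² = 0.55333 kg·m².
T = 2π√(0.55333/(3.356 × 24.11 × 0.35165)) = 0.8762 s.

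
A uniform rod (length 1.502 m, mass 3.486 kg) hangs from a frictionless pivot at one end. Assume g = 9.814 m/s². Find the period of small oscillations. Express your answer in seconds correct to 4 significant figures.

For a physical pendulum T = 2π√(I/(mgd)), with d = 0.75100 m from pivot to centre of mass.
I_cm = mL²/12 = 3.486 × 1.502²/12 = 0.65537 kg·m²; I = I_cm + md² = 0.65537 + 3.486 × 0.75100² = 2.6215 kg·m².
T = 2π√(2.6215/(3.486 × 9.814 × 0.75100)) = 2.007 s.

2.007 s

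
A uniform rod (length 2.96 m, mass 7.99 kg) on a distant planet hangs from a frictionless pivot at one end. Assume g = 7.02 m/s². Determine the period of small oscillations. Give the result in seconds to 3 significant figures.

3.33 s

For a physical pendulum T = 2π√(I/(mgd)), with d = 1.480 m from pivot to centre of mass.
I_cm = mL²/12 = 7.99 × 2.96²/12 = 5.834 kg·m²; I = I_cm + md² = 5.834 + 7.99 × 1.480² = 23.34 kg·m².
T = 2π√(23.34/(7.99 × 7.02 × 1.480)) = 3.33 s.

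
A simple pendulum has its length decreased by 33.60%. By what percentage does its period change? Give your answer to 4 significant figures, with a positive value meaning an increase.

T ∝ √L, so T'/T = √(0.66400) = 0.81486.
Percentage change in T = (0.81486 − 1) × 100% = -18.51%.

-18.51%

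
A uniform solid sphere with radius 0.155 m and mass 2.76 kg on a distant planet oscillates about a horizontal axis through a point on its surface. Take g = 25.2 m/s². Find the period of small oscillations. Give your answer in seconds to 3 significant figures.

0.583 s

I_cm = (2/5)mr² = 0.02652 kg·m². The pivot is at distance d = 0.155 m from the centre of mass.
By the parallel-axis theorem, I = I_cm + md² = 0.02652 + 0.06631 = 0.09283 kg·m².
T = 2π√(I/(mgd)) = 2π√(0.09283/(2.76 × 25.2 × 0.155)) = 0.583 s.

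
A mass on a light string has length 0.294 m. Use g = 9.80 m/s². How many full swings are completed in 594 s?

545

T = 2π√(L/g) = 2π√(0.294/9.80) = 1.088 s.
Number of complete oscillations = ⌊594/1.088⌋ = ⌊545.8⌋ = 545.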